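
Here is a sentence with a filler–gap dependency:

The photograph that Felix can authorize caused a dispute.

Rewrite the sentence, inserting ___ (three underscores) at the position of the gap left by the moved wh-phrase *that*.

The photograph that Felix can authorize ___ caused a dispute.

The filler 'that' is interpreted as the direct object of 'authorize'. The gap is right after 'authorize'.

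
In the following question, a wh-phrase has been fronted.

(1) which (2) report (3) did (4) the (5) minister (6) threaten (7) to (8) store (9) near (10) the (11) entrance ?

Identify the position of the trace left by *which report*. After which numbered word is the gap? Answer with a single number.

Underlying clause: The minister did threaten to store which report near the entrance.
'which report' is the direct object of 'store'. Wh-movement fronts it, leaving a gap right after 'store':
Which report did the minister threaten to store ___ near the entrance?
'store' is word 8.

8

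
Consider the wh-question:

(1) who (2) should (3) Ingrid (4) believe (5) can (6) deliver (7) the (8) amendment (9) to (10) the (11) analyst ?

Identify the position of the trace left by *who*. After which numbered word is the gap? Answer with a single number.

Before movement: Ingrid should believe who can deliver the amendment to the analyst.
The filler 'who' is interpreted as the subject of the clause embedded under 'believe'. It moves to the left edge, and the trace sits right after 'believe':
Who should Ingrid believe ___ can deliver the amendment to the analyst?
'believe' is word 4.

4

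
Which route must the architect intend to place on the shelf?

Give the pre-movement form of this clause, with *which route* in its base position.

'which route' is the direct object of 'place'. It moves to the left edge, and the trace sits right after 'place':
Which route must the architect intend to place ___ on the shelf?

The architect must intend to place which route on the shelf.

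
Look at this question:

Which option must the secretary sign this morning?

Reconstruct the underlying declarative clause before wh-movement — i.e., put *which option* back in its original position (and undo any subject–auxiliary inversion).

The secretary must sign which option this morning.

'which option' functions as the direct object of 'sign'. It moves to the left edge, and the trace sits right after 'sign':
Which option must the secretary sign ___ this morning?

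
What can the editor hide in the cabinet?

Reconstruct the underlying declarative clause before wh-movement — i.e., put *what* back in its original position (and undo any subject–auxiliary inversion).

The editor can hide what in the cabinet.

The filler 'what' is interpreted as the direct object of 'hide'. Fronting leaves a gap immediately after 'hide':
What can the editor hide ___ in the cabinet?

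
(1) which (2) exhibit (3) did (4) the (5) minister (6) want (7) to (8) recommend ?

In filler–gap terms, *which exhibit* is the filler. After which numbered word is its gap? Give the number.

8

Underlying clause: The minister did want to recommend which exhibit.
'which exhibit' functions as the direct object of 'recommend'. Fronting leaves a gap immediately after 'recommend':
Which exhibit did the minister want to recommend ___?
'recommend' is word 8.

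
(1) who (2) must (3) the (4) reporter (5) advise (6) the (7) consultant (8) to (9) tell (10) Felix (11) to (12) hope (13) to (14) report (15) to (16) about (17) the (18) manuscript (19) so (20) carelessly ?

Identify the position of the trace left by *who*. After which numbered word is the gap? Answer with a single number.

15

Before movement: The reporter must advise the consultant to tell Felix to hope to report to who about the manuscript so carelessly.
The filler 'who' is interpreted as the object of the preposition 'to'. It moves to the left edge, and the trace sits right after 'to':
Who must the reporter advise the consultant to tell Felix to hope to report to ___ about the manuscript so carelessly?
'to' is word 15.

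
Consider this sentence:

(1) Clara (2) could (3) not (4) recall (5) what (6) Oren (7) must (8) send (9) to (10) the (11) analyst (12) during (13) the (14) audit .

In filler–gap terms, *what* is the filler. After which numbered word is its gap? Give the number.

Underlying clause: Oren must send what to the analyst during the audit.
The filler 'what' is interpreted as the direct object of 'send'. Fronting leaves a gap immediately after 'send':
Clara could not recall what Oren must send ___ to the analyst during the audit.
'send' is word 8.

8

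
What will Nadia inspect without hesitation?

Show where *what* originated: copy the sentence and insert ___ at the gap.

Pre-movement form: Nadia will inspect what without hesitation.
'what' is the direct object of 'inspect'. The gap is right after 'inspect'.

What will Nadia inspect ___ without hesitation?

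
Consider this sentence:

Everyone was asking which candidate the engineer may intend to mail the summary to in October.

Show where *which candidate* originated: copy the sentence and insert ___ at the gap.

Before movement: The engineer may intend to mail the summary to which candidate in October.
'which candidate' is the object of the preposition 'to' (recipient of 'mail'). The gap is right after 'to'.

Everyone was asking which candidate the engineer may intend to mail the summary to ___ in October.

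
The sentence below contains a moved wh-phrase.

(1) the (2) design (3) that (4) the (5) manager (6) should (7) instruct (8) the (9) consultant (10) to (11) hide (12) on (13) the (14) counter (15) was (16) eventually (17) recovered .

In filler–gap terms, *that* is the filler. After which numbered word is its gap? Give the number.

'that' functions as the direct object of 'hide'. Wh-movement fronts it, leaving a gap right after 'hide':
The design that the manager should instruct the consultant to hide ___ on the counter was eventually recovered.
'hide' is word 11.

11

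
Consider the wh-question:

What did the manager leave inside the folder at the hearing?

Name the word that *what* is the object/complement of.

Pre-movement form: The manager did leave what inside the folder at the hearing.
'what' is the direct object of 'leave'. Wh-movement fronts it, leaving a gap right after 'leave':
What did the manager leave ___ inside the folder at the hearing?

leave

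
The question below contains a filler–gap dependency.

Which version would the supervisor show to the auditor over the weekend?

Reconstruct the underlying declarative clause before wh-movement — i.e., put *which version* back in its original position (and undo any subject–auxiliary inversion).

The supervisor would show which version to the auditor over the weekend.

'which version' functions as the direct object of 'show'. Fronting leaves a gap immediately after 'show':
Which version would the supervisor show ___ to the auditor over the weekend?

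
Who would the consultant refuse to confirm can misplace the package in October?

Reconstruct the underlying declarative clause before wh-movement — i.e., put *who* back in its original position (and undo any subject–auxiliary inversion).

The consultant would refuse to confirm who can misplace the package in October.

The filler 'who' is interpreted as the subject of the clause embedded under 'confirm'. Wh-movement fronts it, leaving a gap right after 'confirm':
Who would the consultant refuse to confirm ___ can misplace the package in October?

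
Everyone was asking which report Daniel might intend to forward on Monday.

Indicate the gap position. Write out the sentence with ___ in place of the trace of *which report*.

Underlying clause: Daniel might intend to forward which report on Monday.
The filler 'which report' is interpreted as the direct object of 'forward'. The gap is right after 'forward'.

Everyone was asking which report Daniel might intend to forward ___ on Monday.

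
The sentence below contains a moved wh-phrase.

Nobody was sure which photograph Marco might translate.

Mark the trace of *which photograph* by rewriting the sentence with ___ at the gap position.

Nobody was sure which photograph Marco might translate ___.

Pre-movement form: Marco might translate which photograph.
'which photograph' is the direct object of 'translate'. The gap is right after 'translate'.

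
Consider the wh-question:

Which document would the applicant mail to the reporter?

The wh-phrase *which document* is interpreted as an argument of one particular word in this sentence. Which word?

mail

In situ: The applicant would mail which document to the reporter.
The filler 'which document' is interpreted as the direct object of 'mail'. Fronting leaves a gap immediately after 'mail':
Which document would the applicant mail ___ to the reporter?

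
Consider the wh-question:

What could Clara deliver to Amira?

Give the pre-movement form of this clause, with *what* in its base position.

Clara could deliver what to Amira.

'what' functions as the direct object of 'deliver'. Fronting leaves a gap immediately after 'deliver':
What could Clara deliver ___ to Amira?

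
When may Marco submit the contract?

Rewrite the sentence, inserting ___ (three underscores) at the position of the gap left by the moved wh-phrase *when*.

Before movement: Marco may submit the contract when.
'when' is the temporal adjunct. The gap is right after 'contract'.

When may Marco submit the contract ___?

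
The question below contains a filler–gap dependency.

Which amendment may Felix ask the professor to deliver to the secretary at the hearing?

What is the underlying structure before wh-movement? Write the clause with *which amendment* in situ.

The filler 'which amendment' is interpreted as the direct object of 'deliver'. Wh-movement fronts it, leaving a gap right after 'deliver':
Which amendment may Felix ask the professor to deliver ___ to the secretary at the hearing?

Felix may ask the professor to deliver which amendment to the secretary at the hearing.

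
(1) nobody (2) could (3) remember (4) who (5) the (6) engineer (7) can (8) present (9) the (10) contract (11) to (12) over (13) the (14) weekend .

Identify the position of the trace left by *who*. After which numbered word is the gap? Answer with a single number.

Underlying clause: The engineer can present the contract to who over the weekend.
'who' is the object of the preposition 'to' (recipient of 'present'). Wh-movement fronts it, leaving a gap right after 'to':
Nobody could remember who the engineer can present the contract to ___ over the weekend.
'to' is word 11.

11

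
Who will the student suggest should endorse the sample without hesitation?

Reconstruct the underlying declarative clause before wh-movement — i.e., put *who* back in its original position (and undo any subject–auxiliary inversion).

'who' is the subject of the clause embedded under 'suggest'. Wh-movement fronts it, leaving a gap right after 'suggest':
Who will the student suggest ___ should endorse the sample without hesitation?

The student will suggest who should endorse the sample without hesitation.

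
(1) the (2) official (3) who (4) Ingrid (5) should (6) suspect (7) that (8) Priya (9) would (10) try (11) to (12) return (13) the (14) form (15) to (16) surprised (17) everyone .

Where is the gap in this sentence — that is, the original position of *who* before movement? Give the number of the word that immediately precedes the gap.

15

The filler 'who' is interpreted as the object of the preposition 'to' (recipient of 'return'). Wh-movement fronts it, leaving a gap right after 'to':
The official who Ingrid should suspect that Priya would try to return the form to ___ surprised everyone.
'to' is word 15.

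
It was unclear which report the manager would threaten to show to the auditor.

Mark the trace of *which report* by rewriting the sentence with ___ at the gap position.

Pre-movement form: The manager would threaten to show which report to the auditor.
'which report' is the direct object of 'show'. The gap is right after 'show'.

It was unclear which report the manager would threaten to show ___ to the auditor.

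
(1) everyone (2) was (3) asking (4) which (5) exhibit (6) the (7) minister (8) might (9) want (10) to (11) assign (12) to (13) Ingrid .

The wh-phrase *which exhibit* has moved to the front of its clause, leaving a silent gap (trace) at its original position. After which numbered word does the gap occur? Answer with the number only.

Underlying clause: The minister might want to assign which exhibit to Ingrid.
'which exhibit' functions as the direct object of 'assign'. Fronting leaves a gap immediately after 'assign':
Everyone was asking which exhibit the minister might want to assign ___ to Ingrid.
'assign' is word 11.

11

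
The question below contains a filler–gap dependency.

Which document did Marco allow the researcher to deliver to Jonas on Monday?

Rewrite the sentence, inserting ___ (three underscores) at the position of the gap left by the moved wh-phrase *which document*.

Underlying clause: Marco did allow the researcher to deliver which document to Jonas on Monday.
The filler 'which document' is interpreted as the direct object of 'deliver'. The gap is right after 'deliver'.

Which document did Marco allow the researcher to deliver ___ to Jonas on Monday?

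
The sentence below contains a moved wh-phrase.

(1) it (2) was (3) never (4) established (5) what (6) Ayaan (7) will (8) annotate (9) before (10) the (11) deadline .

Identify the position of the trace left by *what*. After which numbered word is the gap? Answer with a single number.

Pre-movement form: Ayaan will annotate what before the deadline.
'what' functions as the direct object of 'annotate'. It moves to the left edge, and the trace sits right after 'annotate':
It was never established what Ayaan will annotate ___ before the deadline.
'annotate' is word 8.

8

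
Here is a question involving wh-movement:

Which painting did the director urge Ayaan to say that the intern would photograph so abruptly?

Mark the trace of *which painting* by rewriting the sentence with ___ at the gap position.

Underlying clause: The director did urge Ayaan to say that the intern would photograph which painting so abruptly.
The filler 'which painting' is interpreted as the direct object of 'photograph'. The gap is right after 'photograph'.

Which painting did the director urge Ayaan to say that the intern would photograph ___ so abruptly?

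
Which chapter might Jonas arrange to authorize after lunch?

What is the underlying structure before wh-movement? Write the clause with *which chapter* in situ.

Jonas might arrange to authorize which chapter after lunch.

'which chapter' functions as the direct object of 'authorize'. It moves to the left edge, and the trace sits right after 'authorize':
Which chapter might Jonas arrange to authorize ___ after lunch?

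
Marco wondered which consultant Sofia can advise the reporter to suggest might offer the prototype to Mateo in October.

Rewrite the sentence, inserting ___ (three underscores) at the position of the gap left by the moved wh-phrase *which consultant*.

Underlying clause: Sofia can advise the reporter to suggest which consultant might offer the prototype to Mateo in October.
'which consultant' is the subject of the clause embedded under 'suggest'. The gap is right after 'suggest'.

Marco wondered which consultant Sofia can advise the reporter to suggest ___ might offer the prototype to Mateo in October.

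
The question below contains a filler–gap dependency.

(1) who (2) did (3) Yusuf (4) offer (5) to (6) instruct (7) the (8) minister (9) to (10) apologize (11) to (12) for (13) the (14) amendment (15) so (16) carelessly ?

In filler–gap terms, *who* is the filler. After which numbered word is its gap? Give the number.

In situ: Yusuf did offer to instruct the minister to apologize to who for the amendment so carelessly.
'who' is the object of the preposition 'to'. Wh-movement fronts it, leaving a gap right after 'to':
Who did Yusuf offer to instruct the minister to apologize to ___ for the amendment so carelessly?
'to' is word 11.

11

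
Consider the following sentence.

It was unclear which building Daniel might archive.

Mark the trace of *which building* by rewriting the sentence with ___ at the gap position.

Before movement: Daniel might archive which building.
'which building' is the direct object of 'archive'. The gap is right after 'archive'.

It was unclear which building Daniel might archive ___.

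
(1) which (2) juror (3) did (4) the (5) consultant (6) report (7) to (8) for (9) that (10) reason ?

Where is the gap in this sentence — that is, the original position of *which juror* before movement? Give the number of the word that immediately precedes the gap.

Pre-movement form: The consultant did report to which juror for that reason.
'which juror' functions as the object of the preposition 'to'. It moves to the left edge, and the trace sits right after 'to':
Which juror did the consultant report to ___ for that reason?
'to' is word 7.

7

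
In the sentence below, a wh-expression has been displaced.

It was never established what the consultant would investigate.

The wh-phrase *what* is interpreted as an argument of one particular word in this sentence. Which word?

In situ: The consultant would investigate what.
The filler 'what' is interpreted as the direct object of 'investigate'. Fronting leaves a gap immediately after 'investigate':
It was never established what the consultant would investigate ___.

investigate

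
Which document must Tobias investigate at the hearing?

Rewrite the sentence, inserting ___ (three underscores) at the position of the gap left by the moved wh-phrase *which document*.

Before movement: Tobias must investigate which document at the hearing.
'which document' functions as the direct object of 'investigate'. The gap is right after 'investigate'.

Which document must Tobias investigate ___ at the hearing?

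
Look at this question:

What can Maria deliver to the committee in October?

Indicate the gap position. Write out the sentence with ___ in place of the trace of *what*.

What can Maria deliver ___ to the committee in October?

Before movement: Maria can deliver what to the committee in October.
'what' functions as the direct object of 'deliver'. The gap is right after 'deliver'.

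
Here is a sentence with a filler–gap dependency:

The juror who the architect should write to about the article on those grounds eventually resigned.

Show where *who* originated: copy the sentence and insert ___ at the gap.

The juror who the architect should write to ___ about the article on those grounds eventually resigned.

'who' functions as the object of the preposition 'to'. The gap is right after 'to'.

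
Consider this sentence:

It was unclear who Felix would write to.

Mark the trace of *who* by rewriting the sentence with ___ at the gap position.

It was unclear who Felix would write to ___.

Before movement: Felix would write to who.
The filler 'who' is interpreted as the object of the preposition 'to'. The gap is right after 'to'.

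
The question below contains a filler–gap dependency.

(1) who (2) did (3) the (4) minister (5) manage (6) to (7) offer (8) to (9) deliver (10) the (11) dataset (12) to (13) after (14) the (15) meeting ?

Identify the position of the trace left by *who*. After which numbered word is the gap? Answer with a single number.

Underlying clause: The minister did manage to offer to deliver the dataset to who after the meeting.
The filler 'who' is interpreted as the object of the preposition 'to' (recipient of 'deliver'). Wh-movement fronts it, leaving a gap right after 'to':
Who did the minister manage to offer to deliver the dataset to ___ after the meeting?
'to' is word 12.

12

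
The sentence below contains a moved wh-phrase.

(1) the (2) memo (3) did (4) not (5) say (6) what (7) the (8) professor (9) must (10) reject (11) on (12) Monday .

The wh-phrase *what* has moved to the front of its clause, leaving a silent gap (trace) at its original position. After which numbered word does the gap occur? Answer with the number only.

10

Pre-movement form: The professor must reject what on Monday.
'what' functions as the direct object of 'reject'. Wh-movement fronts it, leaving a gap right after 'reject':
The memo did not say what the professor must reject ___ on Monday.
'reject' is word 10.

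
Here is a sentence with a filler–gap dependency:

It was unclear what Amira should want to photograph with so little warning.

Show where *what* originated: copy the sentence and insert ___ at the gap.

Before movement: Amira should want to photograph what with so little warning.
The filler 'what' is interpreted as the direct object of 'photograph'. The gap is right after 'photograph'.

It was unclear what Amira should want to photograph ___ with so little warning.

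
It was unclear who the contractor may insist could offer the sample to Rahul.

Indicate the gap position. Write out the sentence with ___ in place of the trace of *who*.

In situ: The contractor may insist who could offer the sample to Rahul.
'who' functions as the subject of the clause embedded under 'insist'. The gap is right after 'insist'.

It was unclear who the contractor may insist ___ could offer the sample to Rahul.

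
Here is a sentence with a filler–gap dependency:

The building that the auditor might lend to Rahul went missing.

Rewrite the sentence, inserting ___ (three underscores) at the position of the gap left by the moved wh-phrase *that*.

The building that the auditor might lend ___ to Rahul went missing.

'that' functions as the direct object of 'lend'. The gap is right after 'lend'.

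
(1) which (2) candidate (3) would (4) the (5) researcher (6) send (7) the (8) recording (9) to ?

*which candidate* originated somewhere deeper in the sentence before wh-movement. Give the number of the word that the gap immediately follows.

9

Underlying clause: The researcher would send the recording to which candidate.
'which candidate' functions as the object of the preposition 'to' (recipient of 'send'). Wh-movement fronts it, leaving a gap right after 'to':
Which candidate would the researcher send the recording to ___?
'to' is word 9.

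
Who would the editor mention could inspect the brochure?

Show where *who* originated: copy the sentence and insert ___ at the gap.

Underlying clause: The editor would mention who could inspect the brochure.
The filler 'who' is interpreted as the subject of the clause embedded under 'mention'. The gap is right after 'mention'.

Who would the editor mention ___ could inspect the brochure?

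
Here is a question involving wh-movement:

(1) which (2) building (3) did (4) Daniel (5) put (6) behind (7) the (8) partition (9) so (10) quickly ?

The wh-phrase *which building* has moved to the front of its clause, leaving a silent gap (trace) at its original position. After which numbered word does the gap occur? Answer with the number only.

Pre-movement form: Daniel did put which building behind the partition so quickly.
The filler 'which building' is interpreted as the direct object of 'put'. It moves to the left edge, and the trace sits right after 'put':
Which building did Daniel put ___ behind the partition so quickly?
'put' is word 5.

5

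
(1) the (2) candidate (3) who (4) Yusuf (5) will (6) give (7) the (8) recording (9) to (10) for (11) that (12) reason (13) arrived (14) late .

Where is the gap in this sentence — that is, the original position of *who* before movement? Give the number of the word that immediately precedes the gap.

9

'who' is the object of the preposition 'to' (recipient of 'give'). It moves to the left edge, and the trace sits right after 'to':
The candidate who Yusuf will give the recording to ___ for that reason arrived late.
'to' is word 9.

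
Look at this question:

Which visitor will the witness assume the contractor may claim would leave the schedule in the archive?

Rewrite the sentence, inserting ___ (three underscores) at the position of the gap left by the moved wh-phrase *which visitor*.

Which visitor will the witness assume the contractor may claim ___ would leave the schedule in the archive?

Before movement: The witness will assume the contractor may claim which visitor would leave the schedule in the archive.
'which visitor' functions as the subject of the clause embedded under 'claim'. The gap is right after 'claim'.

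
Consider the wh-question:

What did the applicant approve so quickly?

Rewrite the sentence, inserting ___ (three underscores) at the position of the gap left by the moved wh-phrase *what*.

Before movement: The applicant did approve what so quickly.
'what' is the direct object of 'approve'. The gap is right after 'approve'.

What did the applicant approve ___ so quickly?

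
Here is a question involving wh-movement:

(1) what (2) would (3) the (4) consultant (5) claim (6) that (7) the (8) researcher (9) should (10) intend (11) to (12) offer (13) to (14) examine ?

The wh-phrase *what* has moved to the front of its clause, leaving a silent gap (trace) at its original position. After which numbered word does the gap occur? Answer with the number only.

In situ: The consultant would claim that the researcher should intend to offer to examine what.
'what' is the direct object of 'examine'. Wh-movement fronts it, leaving a gap right after 'examine':
What would the consultant claim that the researcher should intend to offer to examine ___?
'examine' is word 14.

14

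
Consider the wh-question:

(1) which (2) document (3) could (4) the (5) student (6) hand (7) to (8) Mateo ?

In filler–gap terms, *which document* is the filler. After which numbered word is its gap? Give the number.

Pre-movement form: The student could hand which document to Mateo.
'which document' functions as the direct object of 'hand'. It moves to the left edge, and the trace sits right after 'hand':
Which document could the student hand ___ to Mateo?
'hand' is word 6.

6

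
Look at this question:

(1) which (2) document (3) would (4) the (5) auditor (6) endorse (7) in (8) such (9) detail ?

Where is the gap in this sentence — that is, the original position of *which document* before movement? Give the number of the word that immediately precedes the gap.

Before movement: The auditor would endorse which document in such detail.
The filler 'which document' is interpreted as the direct object of 'endorse'. Wh-movement fronts it, leaving a gap right after 'endorse':
Which document would the auditor endorse ___ in such detail?
'endorse' is word 6.

6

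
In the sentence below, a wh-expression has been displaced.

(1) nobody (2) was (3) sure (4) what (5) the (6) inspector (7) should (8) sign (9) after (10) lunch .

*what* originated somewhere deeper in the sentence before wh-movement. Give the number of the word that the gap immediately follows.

8

In situ: The inspector should sign what after lunch.
'what' functions as the direct object of 'sign'. Wh-movement fronts it, leaving a gap right after 'sign':
Nobody was sure what the inspector should sign ___ after lunch.
'sign' is word 8.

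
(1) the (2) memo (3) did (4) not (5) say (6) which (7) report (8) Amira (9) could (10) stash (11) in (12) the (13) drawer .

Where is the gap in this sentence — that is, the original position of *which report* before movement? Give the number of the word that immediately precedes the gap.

Underlying clause: Amira could stash which report in the drawer.
The filler 'which report' is interpreted as the direct object of 'stash'. Wh-movement fronts it, leaving a gap right after 'stash':
The memo did not say which report Amira could stash ___ in the drawer.
'stash' is word 10.

10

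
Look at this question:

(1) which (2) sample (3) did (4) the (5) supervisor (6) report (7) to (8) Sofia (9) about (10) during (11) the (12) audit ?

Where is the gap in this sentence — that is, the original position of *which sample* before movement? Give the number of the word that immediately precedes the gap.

9

Before movement: The supervisor did report to Sofia about which sample during the audit.
'which sample' functions as the object of the preposition 'about'. It moves to the left edge, and the trace sits right after 'about':
Which sample did the supervisor report to Sofia about ___ during the audit?
'about' is word 9.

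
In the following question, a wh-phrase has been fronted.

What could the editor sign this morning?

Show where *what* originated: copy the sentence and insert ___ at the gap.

Before movement: The editor could sign what this morning.
'what' is the direct object of 'sign'. The gap is right after 'sign'.

What could the editor sign ___ this morning?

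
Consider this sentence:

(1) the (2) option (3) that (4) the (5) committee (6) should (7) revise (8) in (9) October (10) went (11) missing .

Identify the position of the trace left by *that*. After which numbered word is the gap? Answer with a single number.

'that' functions as the direct object of 'revise'. Fronting leaves a gap immediately after 'revise':
The option that the committee should revise ___ in October went missing.
'revise' is word 7.

7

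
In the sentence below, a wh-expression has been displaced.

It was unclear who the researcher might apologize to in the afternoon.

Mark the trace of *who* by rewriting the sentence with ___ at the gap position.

It was unclear who the researcher might apologize to ___ in the afternoon.

Underlying clause: The researcher might apologize to who in the afternoon.
'who' is the object of the preposition 'to'. The gap is right after 'to'.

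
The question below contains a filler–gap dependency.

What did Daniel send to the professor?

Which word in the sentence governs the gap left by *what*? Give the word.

Before movement: Daniel did send what to the professor.
'what' functions as the direct object of 'send'. Fronting leaves a gap immediately after 'send':
What did Daniel send ___ to the professor?

send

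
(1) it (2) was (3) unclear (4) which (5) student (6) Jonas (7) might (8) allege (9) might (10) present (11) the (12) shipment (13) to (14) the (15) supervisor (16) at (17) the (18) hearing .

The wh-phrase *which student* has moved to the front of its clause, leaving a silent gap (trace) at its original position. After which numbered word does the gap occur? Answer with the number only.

8

Before movement: Jonas might allege which student might present the shipment to the supervisor at the hearing.
The filler 'which student' is interpreted as the subject of the clause embedded under 'allege'. Fronting leaves a gap immediately after 'allege':
It was unclear which student Jonas might allege ___ might present the shipment to the supervisor at the hearing.
'allege' is word 8.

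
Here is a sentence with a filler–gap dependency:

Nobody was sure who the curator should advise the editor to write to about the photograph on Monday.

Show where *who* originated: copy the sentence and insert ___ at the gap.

Pre-movement form: The curator should advise the editor to write to who about the photograph on Monday.
'who' is the object of the preposition 'to'. The gap is right after 'to'.

Nobody was sure who the curator should advise the editor to write to ___ about the photograph on Monday.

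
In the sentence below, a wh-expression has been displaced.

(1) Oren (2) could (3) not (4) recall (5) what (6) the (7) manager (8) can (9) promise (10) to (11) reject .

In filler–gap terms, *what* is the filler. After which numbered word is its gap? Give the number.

Underlying clause: The manager can promise to reject what.
'what' is the direct object of 'reject'. It moves to the left edge, and the trace sits right after 'reject':
Oren could not recall what the manager can promise to reject ___.
'reject' is word 11.

11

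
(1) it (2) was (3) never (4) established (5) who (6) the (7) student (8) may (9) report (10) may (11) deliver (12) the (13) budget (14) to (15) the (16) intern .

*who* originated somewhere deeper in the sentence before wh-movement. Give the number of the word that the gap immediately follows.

9

In situ: The student may report who may deliver the budget to the intern.
The filler 'who' is interpreted as the subject of the clause embedded under 'report'. It moves to the left edge, and the trace sits right after 'report':
It was never established who the student may report ___ may deliver the budget to the intern.
'report' is word 9.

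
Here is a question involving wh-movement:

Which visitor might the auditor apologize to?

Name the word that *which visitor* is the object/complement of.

Underlying clause: The auditor might apologize to which visitor.
The filler 'which visitor' is interpreted as the object of the preposition 'to'. It moves to the left edge, and the trace sits right after 'to':
Which visitor might the auditor apologize to ___?

to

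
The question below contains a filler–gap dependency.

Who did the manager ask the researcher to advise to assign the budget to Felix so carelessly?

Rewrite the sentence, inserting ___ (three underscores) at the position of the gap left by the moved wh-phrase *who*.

In situ: The manager did ask the researcher to advise who to assign the budget to Felix so carelessly.
'who' is the direct object of 'advise'. The gap is right after 'advise'.

Who did the manager ask the researcher to advise ___ to assign the budget to Felix so carelessly?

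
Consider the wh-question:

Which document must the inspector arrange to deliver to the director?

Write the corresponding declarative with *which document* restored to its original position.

The inspector must arrange to deliver which document to the director.

The filler 'which document' is interpreted as the direct object of 'deliver'. Fronting leaves a gap immediately after 'deliver':
Which document must the inspector arrange to deliver ___ to the director?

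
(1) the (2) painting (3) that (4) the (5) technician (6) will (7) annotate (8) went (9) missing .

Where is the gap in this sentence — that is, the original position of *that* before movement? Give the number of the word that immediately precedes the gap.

7

The filler 'that' is interpreted as the direct object of 'annotate'. Wh-movement fronts it, leaving a gap right after 'annotate':
The painting that the technician will annotate ___ went missing.
'annotate' is word 7.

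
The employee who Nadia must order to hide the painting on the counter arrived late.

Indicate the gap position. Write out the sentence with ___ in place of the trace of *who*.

The employee who Nadia must order ___ to hide the painting on the counter arrived late.

'who' is the direct object of 'order'. The gap is right after 'order'.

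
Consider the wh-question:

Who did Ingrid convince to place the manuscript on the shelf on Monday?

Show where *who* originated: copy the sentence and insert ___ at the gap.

Pre-movement form: Ingrid did convince who to place the manuscript on the shelf on Monday.
The filler 'who' is interpreted as the direct object of 'convince'. The gap is right after 'convince'.

Who did Ingrid convince ___ to place the manuscript on the shelf on Monday?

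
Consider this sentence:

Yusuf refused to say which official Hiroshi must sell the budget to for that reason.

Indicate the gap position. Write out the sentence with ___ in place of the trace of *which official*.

Yusuf refused to say which official Hiroshi must sell the budget to ___ for that reason.

In situ: Hiroshi must sell the budget to which official for that reason.
'which official' is the object of the preposition 'to' (recipient of 'sell'). The gap is right after 'to'.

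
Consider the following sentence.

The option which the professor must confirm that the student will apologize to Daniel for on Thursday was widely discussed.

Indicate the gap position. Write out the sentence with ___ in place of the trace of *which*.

'which' functions as the object of the preposition 'for'. The gap is right after 'for'.

The option which the professor must confirm that the student will apologize to Daniel for ___ on Thursday was widely discussed.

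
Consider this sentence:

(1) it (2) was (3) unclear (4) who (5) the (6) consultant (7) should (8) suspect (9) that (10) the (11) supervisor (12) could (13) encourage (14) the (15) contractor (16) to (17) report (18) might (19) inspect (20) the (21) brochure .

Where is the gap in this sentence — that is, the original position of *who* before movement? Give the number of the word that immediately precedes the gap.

17

Before movement: The consultant should suspect that the supervisor could encourage the contractor to report who might inspect the brochure.
'who' functions as the subject of the clause embedded under 'report'. Fronting leaves a gap immediately after 'report':
It was unclear who the consultant should suspect that the supervisor could encourage the contractor to report ___ might inspect the brochure.
'report' is word 17.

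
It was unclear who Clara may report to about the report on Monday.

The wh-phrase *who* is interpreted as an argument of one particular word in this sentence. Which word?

to

Before movement: Clara may report to who about the report on Monday.
The filler 'who' is interpreted as the object of the preposition 'to'. It moves to the left edge, and the trace sits right after 'to':
It was unclear who Clara may report to ___ about the report on Monday.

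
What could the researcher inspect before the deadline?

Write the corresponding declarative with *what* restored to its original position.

The researcher could inspect what before the deadline.

The filler 'what' is interpreted as the direct object of 'inspect'. Wh-movement fronts it, leaving a gap right after 'inspect':
What could the researcher inspect ___ before the deadline?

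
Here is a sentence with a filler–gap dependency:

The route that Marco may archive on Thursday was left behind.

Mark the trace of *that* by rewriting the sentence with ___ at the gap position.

'that' functions as the direct object of 'archive'. The gap is right after 'archive'.

The route that Marco may archive ___ on Thursday was left behind.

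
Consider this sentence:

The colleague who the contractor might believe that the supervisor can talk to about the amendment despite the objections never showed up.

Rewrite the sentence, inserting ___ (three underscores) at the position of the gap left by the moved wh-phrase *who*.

The colleague who the contractor might believe that the supervisor can talk to ___ about the amendment despite the objections never showed up.

'who' functions as the object of the preposition 'to'. The gap is right after 'to'.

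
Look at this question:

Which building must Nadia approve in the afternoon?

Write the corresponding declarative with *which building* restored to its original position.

'which building' functions as the direct object of 'approve'. Wh-movement fronts it, leaving a gap right after 'approve':
Which building must Nadia approve ___ in the afternoon?

Nadia must approve which building in the afternoon.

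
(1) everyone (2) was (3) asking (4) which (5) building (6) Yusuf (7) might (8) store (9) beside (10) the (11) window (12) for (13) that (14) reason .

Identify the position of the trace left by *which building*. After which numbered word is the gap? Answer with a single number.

8

Before movement: Yusuf might store which building beside the window for that reason.
'which building' is the direct object of 'store'. Wh-movement fronts it, leaving a gap right after 'store':
Everyone was asking which building Yusuf might store ___ beside the window for that reason.
'store' is word 8.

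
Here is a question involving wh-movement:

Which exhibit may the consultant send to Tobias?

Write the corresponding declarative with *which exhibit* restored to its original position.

The consultant may send which exhibit to Tobias.

'which exhibit' is the direct object of 'send'. Wh-movement fronts it, leaving a gap right after 'send':
Which exhibit may the consultant send ___ to Tobias?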